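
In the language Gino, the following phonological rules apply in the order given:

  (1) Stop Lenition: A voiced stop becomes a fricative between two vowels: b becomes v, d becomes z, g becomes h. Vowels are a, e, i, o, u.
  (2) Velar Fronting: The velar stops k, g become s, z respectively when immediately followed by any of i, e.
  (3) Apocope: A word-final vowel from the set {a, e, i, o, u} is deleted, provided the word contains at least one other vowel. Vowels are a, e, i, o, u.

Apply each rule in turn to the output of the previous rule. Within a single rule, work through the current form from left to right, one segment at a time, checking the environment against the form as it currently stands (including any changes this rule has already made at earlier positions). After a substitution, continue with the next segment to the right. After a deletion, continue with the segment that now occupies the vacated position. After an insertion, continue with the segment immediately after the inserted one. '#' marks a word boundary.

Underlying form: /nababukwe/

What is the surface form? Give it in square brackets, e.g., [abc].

(1) Stop Lenition: [nababukwe] → [navavukwe]
(2) Velar Fronting: no change — [navavukwe]
(3) Apocope: [navavukwe] → [navavukw]

[navavukw]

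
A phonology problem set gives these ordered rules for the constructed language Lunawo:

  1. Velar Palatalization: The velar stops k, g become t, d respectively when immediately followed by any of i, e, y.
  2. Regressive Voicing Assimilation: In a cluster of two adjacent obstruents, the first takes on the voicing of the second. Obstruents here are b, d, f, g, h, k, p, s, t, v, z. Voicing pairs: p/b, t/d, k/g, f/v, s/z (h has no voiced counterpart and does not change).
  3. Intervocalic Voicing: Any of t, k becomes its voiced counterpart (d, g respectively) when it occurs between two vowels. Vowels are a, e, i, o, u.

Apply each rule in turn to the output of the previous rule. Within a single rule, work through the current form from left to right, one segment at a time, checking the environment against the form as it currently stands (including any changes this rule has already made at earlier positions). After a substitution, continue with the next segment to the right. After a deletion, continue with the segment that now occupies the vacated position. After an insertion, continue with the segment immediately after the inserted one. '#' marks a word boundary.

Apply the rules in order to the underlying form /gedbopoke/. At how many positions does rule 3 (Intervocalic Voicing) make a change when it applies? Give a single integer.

1 Velar Palatalization: [gedbopoke] → [dedbopote]
2 Regressive Voicing Assimilation: no change — [dedbopote]
3 Intervocalic Voicing: [dedbopote] → [dedbopode]
Rule 3 changed 1 position(s).

1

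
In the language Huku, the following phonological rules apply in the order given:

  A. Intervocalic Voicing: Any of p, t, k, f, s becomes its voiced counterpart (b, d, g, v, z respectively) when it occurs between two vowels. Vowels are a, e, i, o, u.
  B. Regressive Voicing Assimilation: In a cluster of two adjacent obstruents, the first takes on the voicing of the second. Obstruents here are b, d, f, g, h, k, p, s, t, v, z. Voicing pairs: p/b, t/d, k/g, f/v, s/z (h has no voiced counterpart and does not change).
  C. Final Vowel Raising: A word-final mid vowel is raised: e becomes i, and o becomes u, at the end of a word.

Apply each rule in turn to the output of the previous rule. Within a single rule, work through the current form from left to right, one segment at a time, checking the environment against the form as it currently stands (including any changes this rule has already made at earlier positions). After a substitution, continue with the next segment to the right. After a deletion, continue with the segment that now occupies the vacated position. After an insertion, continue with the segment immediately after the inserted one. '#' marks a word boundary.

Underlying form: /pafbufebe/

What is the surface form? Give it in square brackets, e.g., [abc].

[pavbuvebi]

A Intervocalic Voicing: [pafbufebe] → [pafbuvebe]
B Regressive Voicing Assimilation: [pafbuvebe] → [pavbuvebe]
C Final Vowel Raising: [pavbuvebe] → [pavbuvebi]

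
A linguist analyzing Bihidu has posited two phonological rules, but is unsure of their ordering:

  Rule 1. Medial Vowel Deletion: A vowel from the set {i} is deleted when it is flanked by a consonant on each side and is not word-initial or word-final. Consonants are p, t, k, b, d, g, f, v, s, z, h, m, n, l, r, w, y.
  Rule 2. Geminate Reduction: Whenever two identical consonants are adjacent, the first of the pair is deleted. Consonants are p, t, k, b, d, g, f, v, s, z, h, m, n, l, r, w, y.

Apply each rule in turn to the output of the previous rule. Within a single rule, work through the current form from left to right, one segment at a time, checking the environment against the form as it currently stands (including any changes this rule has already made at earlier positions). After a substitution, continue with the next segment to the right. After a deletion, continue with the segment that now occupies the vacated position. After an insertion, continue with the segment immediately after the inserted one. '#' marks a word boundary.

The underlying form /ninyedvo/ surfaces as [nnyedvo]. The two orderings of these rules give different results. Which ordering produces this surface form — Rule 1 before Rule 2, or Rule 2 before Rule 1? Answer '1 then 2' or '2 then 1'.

2 then 1

Order 1 then 2:
  1 Medial Vowel Deletion: [ninyedvo] → [nnyedvo]
  2 Geminate Reduction: [nnyedvo] → [nyedvo]
  result: [nyedvo]
Order 2 then 1:
  2 Geminate Reduction: no change — [ninyedvo]
  1 Medial Vowel Deletion: [ninyedvo] → [nnyedvo]
  result: [nnyedvo]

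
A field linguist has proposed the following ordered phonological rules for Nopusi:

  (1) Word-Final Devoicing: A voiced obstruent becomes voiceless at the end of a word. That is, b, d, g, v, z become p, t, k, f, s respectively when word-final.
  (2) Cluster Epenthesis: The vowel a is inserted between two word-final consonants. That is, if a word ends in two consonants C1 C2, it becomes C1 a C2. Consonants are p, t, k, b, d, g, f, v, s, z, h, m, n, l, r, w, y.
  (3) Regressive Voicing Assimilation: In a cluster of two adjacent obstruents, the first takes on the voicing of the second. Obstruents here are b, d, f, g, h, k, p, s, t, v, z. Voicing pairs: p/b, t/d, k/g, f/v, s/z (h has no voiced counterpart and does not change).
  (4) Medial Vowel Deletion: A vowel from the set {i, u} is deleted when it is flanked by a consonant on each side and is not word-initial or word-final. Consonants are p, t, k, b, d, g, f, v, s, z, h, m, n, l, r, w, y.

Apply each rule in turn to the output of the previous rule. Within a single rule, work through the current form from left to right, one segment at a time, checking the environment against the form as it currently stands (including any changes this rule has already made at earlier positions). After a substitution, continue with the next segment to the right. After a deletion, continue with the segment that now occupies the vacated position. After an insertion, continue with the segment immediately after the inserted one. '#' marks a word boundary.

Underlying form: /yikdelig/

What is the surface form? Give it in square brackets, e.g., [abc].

(1) Word-Final Devoicing: [yikdelig] → [yikdelik]
(2) Cluster Epenthesis: no change — [yikdelik]
(3) Regressive Voicing Assimilation: [yikdelik] → [yigdelik]
(4) Medial Vowel Deletion: [yigdelik] → [ygdelk]

[ygdelk]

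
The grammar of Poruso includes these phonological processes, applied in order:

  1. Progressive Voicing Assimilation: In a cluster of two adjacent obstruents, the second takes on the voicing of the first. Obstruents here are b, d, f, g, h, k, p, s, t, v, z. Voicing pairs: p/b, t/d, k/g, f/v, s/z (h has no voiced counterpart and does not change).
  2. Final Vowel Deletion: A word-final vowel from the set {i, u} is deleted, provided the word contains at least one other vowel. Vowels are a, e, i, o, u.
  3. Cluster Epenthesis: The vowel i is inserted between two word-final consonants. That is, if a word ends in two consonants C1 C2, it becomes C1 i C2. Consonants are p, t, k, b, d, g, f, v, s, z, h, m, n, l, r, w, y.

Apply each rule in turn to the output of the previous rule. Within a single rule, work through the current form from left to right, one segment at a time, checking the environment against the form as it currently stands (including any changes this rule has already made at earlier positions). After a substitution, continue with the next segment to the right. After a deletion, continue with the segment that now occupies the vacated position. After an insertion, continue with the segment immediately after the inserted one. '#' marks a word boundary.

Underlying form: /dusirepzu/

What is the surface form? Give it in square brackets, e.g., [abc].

[dusirepis]

1 Progressive Voicing Assimilation: [dusirepzu] → [dusirepsu]
2 Final Vowel Deletion: [dusirepsu] → [dusireps]
3 Cluster Epenthesis: [dusireps] → [dusirepis]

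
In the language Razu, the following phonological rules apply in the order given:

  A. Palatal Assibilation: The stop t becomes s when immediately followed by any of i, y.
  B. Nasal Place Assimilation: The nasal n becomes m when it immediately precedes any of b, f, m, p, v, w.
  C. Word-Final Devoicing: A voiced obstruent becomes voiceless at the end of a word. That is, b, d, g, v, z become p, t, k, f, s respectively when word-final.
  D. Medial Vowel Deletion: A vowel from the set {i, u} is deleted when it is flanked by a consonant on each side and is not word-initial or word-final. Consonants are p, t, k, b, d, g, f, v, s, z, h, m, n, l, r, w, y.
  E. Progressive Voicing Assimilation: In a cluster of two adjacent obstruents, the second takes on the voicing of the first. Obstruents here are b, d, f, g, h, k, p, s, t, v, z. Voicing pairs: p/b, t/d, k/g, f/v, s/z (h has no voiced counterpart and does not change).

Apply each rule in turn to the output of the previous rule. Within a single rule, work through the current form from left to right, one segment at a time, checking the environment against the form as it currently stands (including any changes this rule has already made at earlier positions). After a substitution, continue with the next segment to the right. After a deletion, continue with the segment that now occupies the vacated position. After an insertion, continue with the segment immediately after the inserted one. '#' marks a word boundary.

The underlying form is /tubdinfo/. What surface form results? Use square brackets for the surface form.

A Palatal Assibilation: no change — [tubdinfo]
B Nasal Place Assimilation: [tubdinfo] → [tubdimfo]
C Word-Final Devoicing: no change — [tubdimfo]
D Medial Vowel Deletion: [tubdimfo] → [tbdmfo]
E Progressive Voicing Assimilation: [tbdmfo] → [tptmfo]

[tptmfo]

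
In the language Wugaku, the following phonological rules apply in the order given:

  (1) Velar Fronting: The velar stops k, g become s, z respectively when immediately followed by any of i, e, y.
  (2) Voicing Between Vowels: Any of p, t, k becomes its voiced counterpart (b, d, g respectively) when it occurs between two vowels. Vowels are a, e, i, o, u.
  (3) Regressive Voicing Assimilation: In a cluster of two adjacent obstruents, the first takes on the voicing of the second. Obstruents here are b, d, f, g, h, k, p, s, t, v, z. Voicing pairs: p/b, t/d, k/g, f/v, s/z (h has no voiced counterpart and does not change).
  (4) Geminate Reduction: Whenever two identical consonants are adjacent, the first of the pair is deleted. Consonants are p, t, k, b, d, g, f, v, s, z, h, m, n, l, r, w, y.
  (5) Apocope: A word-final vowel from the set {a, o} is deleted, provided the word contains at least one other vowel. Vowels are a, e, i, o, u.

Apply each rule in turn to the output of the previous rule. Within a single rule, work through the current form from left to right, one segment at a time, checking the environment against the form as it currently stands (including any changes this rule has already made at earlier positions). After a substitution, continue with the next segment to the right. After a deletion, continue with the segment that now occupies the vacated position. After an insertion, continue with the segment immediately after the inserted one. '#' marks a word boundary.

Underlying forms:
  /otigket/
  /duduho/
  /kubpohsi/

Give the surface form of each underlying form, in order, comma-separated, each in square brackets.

[odikset], [duduh], [kupohsi]

/otigket/:
  (1) Velar Fronting: [otigket] → [otigset]
  (2) Voicing Between Vowels: [otigset] → [odigset]
  (3) Regressive Voicing Assimilation: [odigset] → [odikset]
  (4) Geminate Reduction: no change — [odikset]
  (5) Apocope: no change — [odikset]
/duduho/:
  (1) Velar Fronting: no change — [duduho]
  (2) Voicing Between Vowels: no change — [duduho]
  (3) Regressive Voicing Assimilation: no change — [duduho]
  (4) Geminate Reduction: no change — [duduho]
  (5) Apocope: [duduho] → [duduh]
/kubpohsi/:
  (1) Velar Fronting: no change — [kubpohsi]
  (2) Voicing Between Vowels: no change — [kubpohsi]
  (3) Regressive Voicing Assimilation: [kubpohsi] → [kuppohsi]
  (4) Geminate Reduction: [kuppohsi] → [kupohsi]
  (5) Apocope: no change — [kupohsi]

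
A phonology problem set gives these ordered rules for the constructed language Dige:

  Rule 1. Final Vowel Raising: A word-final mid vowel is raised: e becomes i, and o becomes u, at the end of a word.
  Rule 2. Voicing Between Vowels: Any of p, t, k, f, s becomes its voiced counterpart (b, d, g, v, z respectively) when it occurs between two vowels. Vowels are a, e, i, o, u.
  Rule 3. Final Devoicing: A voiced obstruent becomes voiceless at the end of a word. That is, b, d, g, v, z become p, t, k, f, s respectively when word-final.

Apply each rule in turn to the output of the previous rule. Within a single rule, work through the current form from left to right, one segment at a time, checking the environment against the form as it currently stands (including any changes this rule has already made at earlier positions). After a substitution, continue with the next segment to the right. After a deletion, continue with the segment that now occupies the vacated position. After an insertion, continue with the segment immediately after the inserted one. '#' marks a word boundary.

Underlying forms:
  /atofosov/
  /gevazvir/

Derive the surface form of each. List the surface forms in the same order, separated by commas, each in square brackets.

/atofosov/:
  Rule 1 Final Vowel Raising: no change — [atofosov]
  Rule 2 Voicing Between Vowels: [atofosov] → [adovozov]
  Rule 3 Final Devoicing: [adovozov] → [adovozof]
/gevazvir/:
  Rule 1 Final Vowel Raising: no change — [gevazvir]
  Rule 2 Voicing Between Vowels: no change — [gevazvir]
  Rule 3 Final Devoicing: no change — [gevazvir]

[adovozof], [gevazvir]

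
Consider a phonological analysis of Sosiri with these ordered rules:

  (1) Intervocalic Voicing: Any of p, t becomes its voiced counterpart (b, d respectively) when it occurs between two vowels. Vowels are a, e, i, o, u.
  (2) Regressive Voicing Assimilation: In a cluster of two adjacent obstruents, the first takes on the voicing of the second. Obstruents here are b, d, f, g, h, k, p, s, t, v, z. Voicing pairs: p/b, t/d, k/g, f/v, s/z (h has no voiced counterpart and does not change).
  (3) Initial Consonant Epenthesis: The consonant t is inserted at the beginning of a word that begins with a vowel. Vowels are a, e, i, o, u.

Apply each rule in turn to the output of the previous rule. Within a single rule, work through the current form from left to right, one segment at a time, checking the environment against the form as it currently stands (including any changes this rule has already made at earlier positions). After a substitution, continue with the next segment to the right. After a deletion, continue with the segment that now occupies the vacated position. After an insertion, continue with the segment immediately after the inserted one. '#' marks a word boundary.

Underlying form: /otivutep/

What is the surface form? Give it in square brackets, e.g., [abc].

(1) Intervocalic Voicing: [otivutep] → [odivudep]
(2) Regressive Voicing Assimilation: no change — [odivudep]
(3) Initial Consonant Epenthesis: [odivudep] → [todivudep]

[todivudep]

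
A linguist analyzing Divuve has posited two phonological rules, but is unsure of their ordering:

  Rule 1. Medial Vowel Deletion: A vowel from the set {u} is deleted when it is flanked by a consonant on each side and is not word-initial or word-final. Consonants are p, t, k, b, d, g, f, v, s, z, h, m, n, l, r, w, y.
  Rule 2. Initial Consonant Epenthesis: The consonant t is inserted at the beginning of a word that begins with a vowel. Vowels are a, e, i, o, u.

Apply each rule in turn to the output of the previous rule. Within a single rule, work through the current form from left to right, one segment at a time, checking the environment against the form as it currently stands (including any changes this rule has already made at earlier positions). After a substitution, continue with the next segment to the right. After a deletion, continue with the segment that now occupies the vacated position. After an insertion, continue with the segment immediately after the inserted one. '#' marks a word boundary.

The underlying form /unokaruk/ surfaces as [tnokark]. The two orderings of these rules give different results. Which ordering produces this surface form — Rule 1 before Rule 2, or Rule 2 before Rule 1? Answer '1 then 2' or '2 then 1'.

2 then 1

Order 1 then 2:
  1 Medial Vowel Deletion: [unokaruk] → [unokark]
  2 Initial Consonant Epenthesis: [unokark] → [tunokark]
  result: [tunokark]
Order 2 then 1:
  2 Initial Consonant Epenthesis: [unokaruk] → [tunokaruk]
  1 Medial Vowel Deletion: [tunokaruk] → [tnokark]
  result: [tnokark]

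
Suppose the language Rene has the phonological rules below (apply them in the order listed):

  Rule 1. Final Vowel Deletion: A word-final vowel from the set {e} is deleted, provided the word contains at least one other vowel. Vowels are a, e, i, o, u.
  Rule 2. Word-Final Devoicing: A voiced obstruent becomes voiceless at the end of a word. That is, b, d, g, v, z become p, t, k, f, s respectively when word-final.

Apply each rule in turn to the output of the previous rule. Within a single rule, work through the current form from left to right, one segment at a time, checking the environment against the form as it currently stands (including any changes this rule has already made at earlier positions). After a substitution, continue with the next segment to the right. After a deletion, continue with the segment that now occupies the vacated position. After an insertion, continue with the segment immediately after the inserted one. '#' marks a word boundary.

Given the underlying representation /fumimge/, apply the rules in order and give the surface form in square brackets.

[fumimk]

Rule 1 Final Vowel Deletion: [fumimge] → [fumimg]
Rule 2 Word-Final Devoicing: [fumimg] → [fumimk]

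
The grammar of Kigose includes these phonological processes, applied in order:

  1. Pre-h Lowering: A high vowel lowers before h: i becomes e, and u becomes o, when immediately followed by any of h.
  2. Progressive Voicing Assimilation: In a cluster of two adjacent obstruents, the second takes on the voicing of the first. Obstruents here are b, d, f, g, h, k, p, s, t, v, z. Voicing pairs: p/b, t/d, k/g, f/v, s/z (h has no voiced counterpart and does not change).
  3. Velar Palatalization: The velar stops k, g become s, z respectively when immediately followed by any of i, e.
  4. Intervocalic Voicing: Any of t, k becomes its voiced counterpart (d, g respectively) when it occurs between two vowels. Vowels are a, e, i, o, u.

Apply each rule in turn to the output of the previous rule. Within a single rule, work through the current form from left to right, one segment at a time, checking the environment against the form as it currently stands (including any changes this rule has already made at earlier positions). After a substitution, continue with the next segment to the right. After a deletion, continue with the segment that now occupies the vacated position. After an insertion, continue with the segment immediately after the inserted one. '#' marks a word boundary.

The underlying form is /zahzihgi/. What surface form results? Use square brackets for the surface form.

1 Pre-h Lowering: [zahzihgi] → [zahzehgi]
2 Progressive Voicing Assimilation: [zahzehgi] → [zahsehki]
3 Velar Palatalization: [zahsehki] → [zahsehsi]
4 Intervocalic Voicing: no change — [zahsehsi]

[zahsehsi]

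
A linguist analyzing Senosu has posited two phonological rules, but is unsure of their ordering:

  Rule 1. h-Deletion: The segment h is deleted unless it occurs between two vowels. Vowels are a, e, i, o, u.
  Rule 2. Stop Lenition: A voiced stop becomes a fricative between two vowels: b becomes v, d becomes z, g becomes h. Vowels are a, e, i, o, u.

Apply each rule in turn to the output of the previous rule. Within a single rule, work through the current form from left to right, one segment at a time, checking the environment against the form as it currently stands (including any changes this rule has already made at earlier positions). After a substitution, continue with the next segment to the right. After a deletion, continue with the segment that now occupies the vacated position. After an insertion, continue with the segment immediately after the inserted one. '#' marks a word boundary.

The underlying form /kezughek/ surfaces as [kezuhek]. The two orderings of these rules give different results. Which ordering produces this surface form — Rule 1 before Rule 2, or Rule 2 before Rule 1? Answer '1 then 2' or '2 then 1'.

Order 1 then 2:
  1 h-Deletion: [kezughek] → [kezugek]
  2 Stop Lenition: [kezugek] → [kezuhek]
  result: [kezuhek]
Order 2 then 1:
  2 Stop Lenition: no change — [kezughek]
  1 h-Deletion: [kezughek] → [kezugek]
  result: [kezugek]

1 then 2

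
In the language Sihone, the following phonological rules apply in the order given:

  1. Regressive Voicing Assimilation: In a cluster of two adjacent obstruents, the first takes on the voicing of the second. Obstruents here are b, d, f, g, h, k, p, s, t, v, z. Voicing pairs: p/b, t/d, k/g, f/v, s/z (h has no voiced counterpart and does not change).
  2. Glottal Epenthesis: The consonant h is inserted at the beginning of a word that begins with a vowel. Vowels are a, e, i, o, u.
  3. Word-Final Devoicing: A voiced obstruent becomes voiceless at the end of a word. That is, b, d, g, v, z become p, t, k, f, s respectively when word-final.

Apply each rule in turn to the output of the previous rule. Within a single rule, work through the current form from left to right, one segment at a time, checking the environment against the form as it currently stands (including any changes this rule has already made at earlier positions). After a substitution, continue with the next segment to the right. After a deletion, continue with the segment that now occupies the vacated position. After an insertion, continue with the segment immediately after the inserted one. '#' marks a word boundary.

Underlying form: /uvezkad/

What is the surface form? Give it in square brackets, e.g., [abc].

1 Regressive Voicing Assimilation: [uvezkad] → [uveskad]
2 Glottal Epenthesis: [uveskad] → [huveskad]
3 Word-Final Devoicing: [huveskad] → [huveskat]

[huveskat]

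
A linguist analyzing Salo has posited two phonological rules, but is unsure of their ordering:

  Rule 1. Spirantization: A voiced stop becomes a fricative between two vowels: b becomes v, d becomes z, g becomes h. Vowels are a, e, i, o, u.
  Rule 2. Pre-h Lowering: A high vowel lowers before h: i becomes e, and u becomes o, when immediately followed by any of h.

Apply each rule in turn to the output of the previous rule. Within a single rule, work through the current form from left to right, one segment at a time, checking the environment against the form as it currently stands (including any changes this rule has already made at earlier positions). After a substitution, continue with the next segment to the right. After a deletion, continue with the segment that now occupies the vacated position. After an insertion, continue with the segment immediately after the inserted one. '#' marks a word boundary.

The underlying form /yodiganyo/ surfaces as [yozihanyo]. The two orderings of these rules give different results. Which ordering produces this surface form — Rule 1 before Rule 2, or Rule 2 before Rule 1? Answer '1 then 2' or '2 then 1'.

Order 1 then 2:
  1 Spirantization: [yodiganyo] → [yozihanyo]
  2 Pre-h Lowering: [yozihanyo] → [yozehanyo]
  result: [yozehanyo]
Order 2 then 1:
  2 Pre-h Lowering: no change — [yodiganyo]
  1 Spirantization: [yodiganyo] → [yozihanyo]
  result: [yozihanyo]

2 then 1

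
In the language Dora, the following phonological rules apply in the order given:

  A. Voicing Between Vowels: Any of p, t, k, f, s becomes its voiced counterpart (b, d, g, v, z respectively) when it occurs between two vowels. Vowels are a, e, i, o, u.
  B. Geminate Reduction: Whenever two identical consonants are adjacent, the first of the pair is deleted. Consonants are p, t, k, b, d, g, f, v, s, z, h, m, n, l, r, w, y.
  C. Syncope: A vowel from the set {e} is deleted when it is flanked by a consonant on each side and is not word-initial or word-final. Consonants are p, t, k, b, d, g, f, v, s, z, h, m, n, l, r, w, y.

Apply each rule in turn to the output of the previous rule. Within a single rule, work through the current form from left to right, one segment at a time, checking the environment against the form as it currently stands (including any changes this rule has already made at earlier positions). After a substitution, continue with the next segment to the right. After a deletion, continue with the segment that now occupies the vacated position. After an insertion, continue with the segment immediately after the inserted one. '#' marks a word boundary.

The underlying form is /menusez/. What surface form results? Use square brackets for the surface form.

[mnuzz]

A Voicing Between Vowels: [menusez] → [menuzez]
B Geminate Reduction: no change — [menuzez]
C Syncope: [menuzez] → [mnuzz]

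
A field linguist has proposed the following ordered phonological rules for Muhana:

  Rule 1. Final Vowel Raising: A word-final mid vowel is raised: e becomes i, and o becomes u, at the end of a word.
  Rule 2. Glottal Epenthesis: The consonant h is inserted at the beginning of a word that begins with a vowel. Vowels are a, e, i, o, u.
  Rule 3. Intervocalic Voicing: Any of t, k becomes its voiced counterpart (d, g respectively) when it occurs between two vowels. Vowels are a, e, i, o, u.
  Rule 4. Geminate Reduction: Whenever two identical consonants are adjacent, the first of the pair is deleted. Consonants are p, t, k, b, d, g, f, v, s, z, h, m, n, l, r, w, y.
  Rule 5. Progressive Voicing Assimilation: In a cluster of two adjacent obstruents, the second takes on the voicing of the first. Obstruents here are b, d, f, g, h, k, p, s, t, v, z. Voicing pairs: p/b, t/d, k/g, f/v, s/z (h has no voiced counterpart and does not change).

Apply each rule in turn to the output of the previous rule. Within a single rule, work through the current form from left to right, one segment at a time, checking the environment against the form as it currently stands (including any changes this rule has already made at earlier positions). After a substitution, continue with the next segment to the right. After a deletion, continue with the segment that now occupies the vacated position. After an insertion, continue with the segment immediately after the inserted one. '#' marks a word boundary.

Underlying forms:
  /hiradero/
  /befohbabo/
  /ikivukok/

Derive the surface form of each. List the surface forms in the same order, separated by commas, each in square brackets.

[hiraderu], [befohpabu], [higivugok]

/hiradero/:
  Rule 1 Final Vowel Raising: [hiradero] → [hiraderu]
  Rule 2 Glottal Epenthesis: no change — [hiraderu]
  Rule 3 Intervocalic Voicing: no change — [hiraderu]
  Rule 4 Geminate Reduction: no change — [hiraderu]
  Rule 5 Progressive Voicing Assimilation: no change — [hiraderu]
/befohbabo/:
  Rule 1 Final Vowel Raising: [befohbabo] → [befohbabu]
  Rule 2 Glottal Epenthesis: no change — [befohbabu]
  Rule 3 Intervocalic Voicing: no change — [befohbabu]
  Rule 4 Geminate Reduction: no change — [befohbabu]
  Rule 5 Progressive Voicing Assimilation: [befohbabu] → [befohpabu]
/ikivukok/:
  Rule 1 Final Vowel Raising: no change — [ikivukok]
  Rule 2 Glottal Epenthesis: [ikivukok] → [hikivukok]
  Rule 3 Intervocalic Voicing: [hikivukok] → [higivugok]
  Rule 4 Geminate Reduction: no change — [higivugok]
  Rule 5 Progressive Voicing Assimilation: no change — [higivugok]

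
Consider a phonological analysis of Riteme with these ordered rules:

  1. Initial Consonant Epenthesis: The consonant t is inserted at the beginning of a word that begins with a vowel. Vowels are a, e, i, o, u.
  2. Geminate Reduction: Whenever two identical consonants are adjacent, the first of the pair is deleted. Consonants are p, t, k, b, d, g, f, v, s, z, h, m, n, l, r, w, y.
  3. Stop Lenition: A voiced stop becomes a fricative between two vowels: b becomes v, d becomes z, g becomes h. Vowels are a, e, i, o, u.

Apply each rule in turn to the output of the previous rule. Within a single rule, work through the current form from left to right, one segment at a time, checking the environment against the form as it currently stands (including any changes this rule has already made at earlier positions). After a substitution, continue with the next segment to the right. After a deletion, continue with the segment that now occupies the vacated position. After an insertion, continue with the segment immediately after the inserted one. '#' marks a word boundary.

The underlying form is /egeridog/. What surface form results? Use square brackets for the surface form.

[teherizog]

1 Initial Consonant Epenthesis: [egeridog] → [tegeridog]
2 Geminate Reduction: no change — [tegeridog]
3 Stop Lenition: [tegeridog] → [teherizog]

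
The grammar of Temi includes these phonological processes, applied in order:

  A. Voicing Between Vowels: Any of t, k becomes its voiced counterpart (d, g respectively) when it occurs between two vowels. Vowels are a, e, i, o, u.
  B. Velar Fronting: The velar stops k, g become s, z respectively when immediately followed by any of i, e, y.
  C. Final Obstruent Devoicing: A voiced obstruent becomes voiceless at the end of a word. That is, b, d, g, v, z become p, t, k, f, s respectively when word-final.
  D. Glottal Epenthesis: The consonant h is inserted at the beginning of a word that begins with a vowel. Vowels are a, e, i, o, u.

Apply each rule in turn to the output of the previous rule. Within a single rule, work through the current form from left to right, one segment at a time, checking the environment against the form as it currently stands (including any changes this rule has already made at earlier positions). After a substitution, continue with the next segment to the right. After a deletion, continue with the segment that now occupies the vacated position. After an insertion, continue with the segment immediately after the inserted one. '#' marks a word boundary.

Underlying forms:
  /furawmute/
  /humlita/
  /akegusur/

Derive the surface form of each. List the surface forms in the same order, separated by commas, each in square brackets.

/furawmute/:
  A Voicing Between Vowels: [furawmute] → [furawmude]
  B Velar Fronting: no change — [furawmude]
  C Final Obstruent Devoicing: no change — [furawmude]
  D Glottal Epenthesis: no change — [furawmude]
/humlita/:
  A Voicing Between Vowels: [humlita] → [humlida]
  B Velar Fronting: no change — [humlida]
  C Final Obstruent Devoicing: no change — [humlida]
  D Glottal Epenthesis: no change — [humlida]
/akegusur/:
  A Voicing Between Vowels: [akegusur] → [agegusur]
  B Velar Fronting: [agegusur] → [azegusur]
  C Final Obstruent Devoicing: no change — [azegusur]
  D Glottal Epenthesis: [azegusur] → [hazegusur]

[furawmude], [humlida], [hazegusur]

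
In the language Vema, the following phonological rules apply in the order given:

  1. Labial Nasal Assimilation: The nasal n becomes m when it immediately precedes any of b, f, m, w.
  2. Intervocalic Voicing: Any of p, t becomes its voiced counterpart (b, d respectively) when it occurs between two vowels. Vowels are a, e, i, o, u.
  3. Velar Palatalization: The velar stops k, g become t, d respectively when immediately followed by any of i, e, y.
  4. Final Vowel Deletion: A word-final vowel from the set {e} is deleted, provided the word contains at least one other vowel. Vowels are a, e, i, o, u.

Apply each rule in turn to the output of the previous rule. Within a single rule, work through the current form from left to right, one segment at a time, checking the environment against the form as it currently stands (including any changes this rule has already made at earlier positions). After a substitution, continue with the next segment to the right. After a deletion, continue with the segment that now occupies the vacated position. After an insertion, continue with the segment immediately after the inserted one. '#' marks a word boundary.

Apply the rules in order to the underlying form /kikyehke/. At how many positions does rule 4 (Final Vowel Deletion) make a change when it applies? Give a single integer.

1

1 Labial Nasal Assimilation: no change — [kikyehke]
2 Intervocalic Voicing: no change — [kikyehke]
3 Velar Palatalization: [kikyehke] → [tityehte]
4 Final Vowel Deletion: [tityehte] → [tityeht]
Rule 4 changed 1 position(s).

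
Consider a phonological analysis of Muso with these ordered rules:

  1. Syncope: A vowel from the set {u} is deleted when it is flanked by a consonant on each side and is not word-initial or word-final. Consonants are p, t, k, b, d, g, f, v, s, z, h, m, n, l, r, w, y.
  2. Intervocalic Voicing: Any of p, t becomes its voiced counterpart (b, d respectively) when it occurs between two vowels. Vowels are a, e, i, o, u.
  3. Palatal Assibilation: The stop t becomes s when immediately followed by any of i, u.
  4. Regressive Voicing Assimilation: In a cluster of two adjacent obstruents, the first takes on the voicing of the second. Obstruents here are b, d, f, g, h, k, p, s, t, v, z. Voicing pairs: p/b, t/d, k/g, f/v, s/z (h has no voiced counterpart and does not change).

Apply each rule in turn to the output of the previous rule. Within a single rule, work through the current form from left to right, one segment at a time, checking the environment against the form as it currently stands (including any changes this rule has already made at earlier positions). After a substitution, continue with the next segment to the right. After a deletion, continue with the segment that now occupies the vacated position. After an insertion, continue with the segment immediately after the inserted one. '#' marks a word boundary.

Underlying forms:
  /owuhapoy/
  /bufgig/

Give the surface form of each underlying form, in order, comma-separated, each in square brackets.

/owuhapoy/:
  1 Syncope: [owuhapoy] → [owhapoy]
  2 Intervocalic Voicing: [owhapoy] → [owhaboy]
  3 Palatal Assibilation: no change — [owhaboy]
  4 Regressive Voicing Assimilation: no change — [owhaboy]
/bufgig/:
  1 Syncope: [bufgig] → [bfgig]
  2 Intervocalic Voicing: no change — [bfgig]
  3 Palatal Assibilation: no change — [bfgig]
  4 Regressive Voicing Assimilation: [bfgig] → [pvgig]

[owhaboy], [pvgig]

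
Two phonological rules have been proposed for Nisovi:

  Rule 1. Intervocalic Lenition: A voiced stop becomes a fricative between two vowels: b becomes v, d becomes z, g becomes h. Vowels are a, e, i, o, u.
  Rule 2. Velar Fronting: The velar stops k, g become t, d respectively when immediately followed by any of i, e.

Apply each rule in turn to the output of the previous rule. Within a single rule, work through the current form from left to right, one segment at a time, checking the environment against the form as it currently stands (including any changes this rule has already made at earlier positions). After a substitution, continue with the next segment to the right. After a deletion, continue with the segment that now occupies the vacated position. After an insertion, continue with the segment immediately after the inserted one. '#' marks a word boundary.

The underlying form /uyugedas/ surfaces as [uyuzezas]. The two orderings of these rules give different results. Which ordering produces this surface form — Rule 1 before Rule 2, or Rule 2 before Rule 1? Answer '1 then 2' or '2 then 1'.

2 then 1

Order 1 then 2:
  1 Intervocalic Lenition: [uyugedas] → [uyuhezas]
  2 Velar Fronting: no change — [uyuhezas]
  result: [uyuhezas]
Order 2 then 1:
  2 Velar Fronting: [uyugedas] → [uyudedas]
  1 Intervocalic Lenition: [uyudedas] → [uyuzezas]
  result: [uyuzezas]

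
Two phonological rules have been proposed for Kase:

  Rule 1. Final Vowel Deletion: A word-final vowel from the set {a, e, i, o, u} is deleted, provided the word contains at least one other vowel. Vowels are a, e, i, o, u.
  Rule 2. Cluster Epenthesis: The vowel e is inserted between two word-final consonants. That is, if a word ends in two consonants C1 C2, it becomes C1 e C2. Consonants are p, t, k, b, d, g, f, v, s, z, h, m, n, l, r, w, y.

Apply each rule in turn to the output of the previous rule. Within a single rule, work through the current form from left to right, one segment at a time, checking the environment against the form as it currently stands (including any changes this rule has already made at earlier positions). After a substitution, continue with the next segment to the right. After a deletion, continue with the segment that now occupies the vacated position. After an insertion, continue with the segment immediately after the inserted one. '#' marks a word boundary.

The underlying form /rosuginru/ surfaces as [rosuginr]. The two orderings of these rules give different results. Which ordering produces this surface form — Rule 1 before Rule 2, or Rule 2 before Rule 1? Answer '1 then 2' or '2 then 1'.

2 then 1

Order 1 then 2:
  1 Final Vowel Deletion: [rosuginru] → [rosuginr]
  2 Cluster Epenthesis: [rosuginr] → [rosuginer]
  result: [rosuginer]
Order 2 then 1:
  2 Cluster Epenthesis: no change — [rosuginru]
  1 Final Vowel Deletion: [rosuginru] → [rosuginr]
  result: [rosuginr]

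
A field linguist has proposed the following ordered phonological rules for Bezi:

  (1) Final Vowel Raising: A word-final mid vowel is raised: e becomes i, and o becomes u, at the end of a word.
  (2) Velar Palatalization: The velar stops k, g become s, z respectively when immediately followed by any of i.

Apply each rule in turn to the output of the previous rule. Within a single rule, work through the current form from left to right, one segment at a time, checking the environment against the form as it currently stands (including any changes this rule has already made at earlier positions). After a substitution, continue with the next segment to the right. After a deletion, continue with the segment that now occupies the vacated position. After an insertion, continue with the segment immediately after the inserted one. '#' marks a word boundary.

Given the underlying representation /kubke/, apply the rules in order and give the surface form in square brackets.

[kubsi]

(1) Final Vowel Raising: [kubke] → [kubki]
(2) Velar Palatalization: [kubki] → [kubsi]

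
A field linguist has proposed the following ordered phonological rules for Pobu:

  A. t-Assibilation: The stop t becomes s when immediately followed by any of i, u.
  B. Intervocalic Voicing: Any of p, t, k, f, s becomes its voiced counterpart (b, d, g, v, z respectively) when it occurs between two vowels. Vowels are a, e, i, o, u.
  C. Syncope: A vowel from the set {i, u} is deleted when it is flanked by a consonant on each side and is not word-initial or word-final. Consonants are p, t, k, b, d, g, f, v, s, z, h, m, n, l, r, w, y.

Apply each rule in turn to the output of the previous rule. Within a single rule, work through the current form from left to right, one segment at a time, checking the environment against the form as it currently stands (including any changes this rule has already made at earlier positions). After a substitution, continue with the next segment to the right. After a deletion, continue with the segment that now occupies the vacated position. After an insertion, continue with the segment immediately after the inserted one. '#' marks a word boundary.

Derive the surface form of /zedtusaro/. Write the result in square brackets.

[zedszaro]

A t-Assibilation: [zedtusaro] → [zedsusaro]
B Intervocalic Voicing: [zedsusaro] → [zedsuzaro]
C Syncope: [zedsuzaro] → [zedszaro]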